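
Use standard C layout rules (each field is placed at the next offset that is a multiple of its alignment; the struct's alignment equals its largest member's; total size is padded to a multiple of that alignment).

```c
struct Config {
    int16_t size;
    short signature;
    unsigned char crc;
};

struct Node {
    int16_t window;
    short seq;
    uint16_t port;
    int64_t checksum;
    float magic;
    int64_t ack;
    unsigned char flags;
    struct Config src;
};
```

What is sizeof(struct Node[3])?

120

Config: 0..2  size  (2B, 2-aligned); 2..4  signature  (2B, 2-aligned); 4..5  crc  (1B, 1-aligned); 5..6  -- tail padding (1B); sizeof = 6, alignof = 2
0..2  window  (2B, 2-aligned)
2..4  seq  (2B, 2-aligned)
4..6  port  (2B, 2-aligned)
6..8  -- padding (2B)
8..16  checksum  (8B, 8-aligned)
16..20  magic  (4B, 4-aligned)
20..24  -- padding (4B)
24..32  ack  (8B, 8-aligned)
32..33  flags  (1B, 1-aligned)
33..34  -- padding (1B)
34..40  src  (6B, 2-aligned)
sizeof = 40, alignof = 8
array of 3: 3 × 40 = 120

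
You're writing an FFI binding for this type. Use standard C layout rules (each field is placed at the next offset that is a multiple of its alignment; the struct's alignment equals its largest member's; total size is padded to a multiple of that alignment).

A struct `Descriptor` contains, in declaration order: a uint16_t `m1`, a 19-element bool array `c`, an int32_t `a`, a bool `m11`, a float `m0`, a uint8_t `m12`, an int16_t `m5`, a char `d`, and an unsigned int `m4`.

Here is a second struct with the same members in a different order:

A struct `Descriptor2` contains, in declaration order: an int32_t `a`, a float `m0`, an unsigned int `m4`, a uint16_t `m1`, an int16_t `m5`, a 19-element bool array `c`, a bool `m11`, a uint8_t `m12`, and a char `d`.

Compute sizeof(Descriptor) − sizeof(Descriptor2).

8

@0: m1 [2B, align 2] → 2
@2: c [19B, align 1] → 21
+3 pad (align 4)
@24: a [4B, align 4] → 28
@28: m11 [1B, align 1] → 29
+3 pad (align 4)
@32: m0 [4B, align 4] → 36
@36: m12 [1B, align 1] → 37
+1 pad (align 2)
@38: m5 [2B, align 2] → 40
@40: d [1B, align 1] → 41
+3 pad (align 4)
@44: m4 [4B, align 4] → 48
size 48, align 4
— Descriptor2 —
@0: a [4B, align 4] → 4
@4: m0 [4B, align 4] → 8
@8: m4 [4B, align 4] → 12
@12: m1 [2B, align 2] → 14
@14: m5 [2B, align 2] → 16
@16: c [19B, align 1] → 35
@35: m11 [1B, align 1] → 36
@36: m12 [1B, align 1] → 37
@37: d [1B, align 1] → 38
+2 tail pad (align 4)
size 40, align 4
48 − 40 = 8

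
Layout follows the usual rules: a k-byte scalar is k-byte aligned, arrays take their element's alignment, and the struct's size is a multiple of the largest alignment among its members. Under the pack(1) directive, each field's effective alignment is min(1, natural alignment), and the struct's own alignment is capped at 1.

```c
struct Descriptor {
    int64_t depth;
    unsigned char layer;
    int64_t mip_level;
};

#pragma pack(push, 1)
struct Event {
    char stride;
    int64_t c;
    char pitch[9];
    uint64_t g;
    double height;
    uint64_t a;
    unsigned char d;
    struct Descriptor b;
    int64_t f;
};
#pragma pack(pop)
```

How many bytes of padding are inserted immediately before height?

Descriptor: depth at 0 (size 8, align 8) → ends 8; layer at 8 (size 1, align 1) → ends 9; pad 7 to align 8 for mip_level; mip_level at 16 (size 8, align 8) → ends 24; total 24 bytes, alignment 8
stride at 0 (size 1, align 1) → ends 1
c at 1 (size 8, align 1) → ends 9
pitch at 9 (size 9, align 1) → ends 18
g at 18 (size 8, align 1) → ends 26
height at 26 (size 8, align 1) → ends 34

0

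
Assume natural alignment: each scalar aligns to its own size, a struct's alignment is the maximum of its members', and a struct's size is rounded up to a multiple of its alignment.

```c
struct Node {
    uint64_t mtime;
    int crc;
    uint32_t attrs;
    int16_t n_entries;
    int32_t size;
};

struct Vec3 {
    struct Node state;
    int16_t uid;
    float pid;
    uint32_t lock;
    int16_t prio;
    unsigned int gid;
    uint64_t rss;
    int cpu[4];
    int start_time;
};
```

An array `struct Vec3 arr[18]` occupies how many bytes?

Node: @0: mtime [8B, align 8] → 8; @8: crc [4B, align 4] → 12; @12: attrs [4B, align 4] → 16; @16: n_entries [2B, align 2] → 18; +2 pad (align 4); @20: size [4B, align 4] → 24; size 24, align 8
@0: state [24B, align 8] → 24
@24: uid [2B, align 2] → 26
+2 pad (align 4)
@28: pid [4B, align 4] → 32
@32: lock [4B, align 4] → 36
@36: prio [2B, align 2] → 38
+2 pad (align 4)
@40: gid [4B, align 4] → 44
+4 pad (align 8)
@48: rss [8B, align 8] → 56
@56: cpu [16B, align 4] → 72
@72: start_time [4B, align 4] → 76
+4 tail pad (align 8)
size 80, align 8
array of 18: 18 × 80 = 1440

1440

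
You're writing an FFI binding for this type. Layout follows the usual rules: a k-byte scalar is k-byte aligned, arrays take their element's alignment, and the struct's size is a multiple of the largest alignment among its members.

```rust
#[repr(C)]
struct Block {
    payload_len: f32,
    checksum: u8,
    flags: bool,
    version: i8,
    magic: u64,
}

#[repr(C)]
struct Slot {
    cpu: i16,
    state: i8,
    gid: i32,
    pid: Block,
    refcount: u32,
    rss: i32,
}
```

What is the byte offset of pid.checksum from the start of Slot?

12

Block: @0: payload_len [4B, align 4] → 4; @4: checksum [1B, align 1] → 5; @5: flags [1B, align 1] → 6; @6: version [1B, align 1] → 7; +1 pad (align 8); @8: magic [8B, align 8] → 16; size 16, align 8
@0: cpu [2B, align 2] → 2
@2: state [1B, align 1] → 3
+1 pad (align 4)
@4: gid [4B, align 4] → 8
@8: pid [16B, align 8] → 24
within Block: checksum at 4
8 + 4 = 12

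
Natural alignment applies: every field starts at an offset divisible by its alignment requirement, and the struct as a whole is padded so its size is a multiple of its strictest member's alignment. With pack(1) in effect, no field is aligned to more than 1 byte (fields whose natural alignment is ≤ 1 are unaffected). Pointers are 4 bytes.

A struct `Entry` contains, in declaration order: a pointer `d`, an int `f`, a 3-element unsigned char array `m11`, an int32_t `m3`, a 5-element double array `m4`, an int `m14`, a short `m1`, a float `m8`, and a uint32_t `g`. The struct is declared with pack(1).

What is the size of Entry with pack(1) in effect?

@0: d [4B, align 1] → 4
@4: f [4B, align 1] → 8
@8: m11 [3B, align 1] → 11
@11: m3 [4B, align 1] → 15
@15: m4 [40B, align 1] → 55
@55: m14 [4B, align 1] → 59
@59: m1 [2B, align 1] → 61
@61: m8 [4B, align 1] → 65
@65: g [4B, align 1] → 69
size 69, align 1

69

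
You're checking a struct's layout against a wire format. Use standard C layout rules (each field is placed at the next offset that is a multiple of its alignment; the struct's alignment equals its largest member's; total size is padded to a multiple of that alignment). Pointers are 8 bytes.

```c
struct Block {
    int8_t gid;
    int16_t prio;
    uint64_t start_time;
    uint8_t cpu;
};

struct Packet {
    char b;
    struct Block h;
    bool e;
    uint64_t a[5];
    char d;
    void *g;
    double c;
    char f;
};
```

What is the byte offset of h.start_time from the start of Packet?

16

Block: gid at 0 (size 1, align 1) → ends 1; pad 1 to align 2 for prio; prio at 2 (size 2, align 2) → ends 4; pad 4 to align 8 for start_time; start_time at 8 (size 8, align 8) → ends 16; cpu at 16 (size 1, align 1) → ends 17; tail pad 7 to reach multiple of 8; total 24 bytes, alignment 8
b at 0 (size 1, align 1) → ends 1
pad 7 to align 8 for h
h at 8 (size 24, align 8) → ends 32
within Block: start_time at 8
8 + 8 = 16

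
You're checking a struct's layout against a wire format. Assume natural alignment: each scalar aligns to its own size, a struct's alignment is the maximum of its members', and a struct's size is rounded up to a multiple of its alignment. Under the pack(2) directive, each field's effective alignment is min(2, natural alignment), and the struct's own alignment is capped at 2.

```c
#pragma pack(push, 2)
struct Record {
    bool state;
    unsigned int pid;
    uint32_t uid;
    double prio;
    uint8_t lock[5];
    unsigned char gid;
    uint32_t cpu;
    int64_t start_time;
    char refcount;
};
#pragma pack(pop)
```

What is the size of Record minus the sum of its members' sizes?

state at 0 (size 1, align 1) → ends 1
pad 1 to align 2 for pid
pid at 2 (size 4, align 2) → ends 6
uid at 6 (size 4, align 2) → ends 10
prio at 10 (size 8, align 2) → ends 18
lock at 18 (size 5, align 1) → ends 23
gid at 23 (size 1, align 1) → ends 24
cpu at 24 (size 4, align 2) → ends 28
start_time at 28 (size 8, align 2) → ends 36
refcount at 36 (size 1, align 1) → ends 37
tail pad 1 to reach multiple of 2
total 38 bytes, alignment 2
data bytes 36, size 38 → padding 2

2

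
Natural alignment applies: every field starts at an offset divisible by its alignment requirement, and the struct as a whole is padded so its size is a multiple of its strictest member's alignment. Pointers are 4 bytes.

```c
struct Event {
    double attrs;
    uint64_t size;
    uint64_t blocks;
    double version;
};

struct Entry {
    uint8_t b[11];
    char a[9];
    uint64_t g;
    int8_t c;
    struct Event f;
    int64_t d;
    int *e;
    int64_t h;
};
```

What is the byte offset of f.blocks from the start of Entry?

56

Event: 0..8  attrs  (8B, 8-aligned); 8..16  size  (8B, 8-aligned); 16..24  blocks  (8B, 8-aligned); 24..32  version  (8B, 8-aligned); sizeof = 32, alignof = 8
0..11  b  (11B, 1-aligned)
11..20  a  (9B, 1-aligned)
20..24  -- padding (4B)
24..32  g  (8B, 8-aligned)
32..33  c  (1B, 1-aligned)
33..40  -- padding (7B)
40..72  f  (32B, 8-aligned)
within Event: blocks at 16
40 + 16 = 56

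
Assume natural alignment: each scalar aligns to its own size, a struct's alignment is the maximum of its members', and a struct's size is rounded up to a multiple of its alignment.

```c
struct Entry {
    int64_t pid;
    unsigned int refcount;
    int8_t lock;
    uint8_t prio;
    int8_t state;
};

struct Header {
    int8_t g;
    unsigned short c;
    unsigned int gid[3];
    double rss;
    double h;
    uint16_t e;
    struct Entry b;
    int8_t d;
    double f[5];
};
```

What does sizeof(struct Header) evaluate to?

104 bytes

Entry: 0..8  pid  (8B, 8-aligned); 8..12  refcount  (4B, 4-aligned); 12..13  lock  (1B, 1-aligned); 13..14  prio  (1B, 1-aligned); 14..15  state  (1B, 1-aligned); 15..16  -- tail padding (1B); sizeof = 16, alignof = 8
0..1  g  (1B, 1-aligned)
1..2  -- padding (1B)
2..4  c  (2B, 2-aligned)
4..16  gid  (12B, 4-aligned)
16..24  rss  (8B, 8-aligned)
24..32  h  (8B, 8-aligned)
32..34  e  (2B, 2-aligned)
34..40  -- padding (6B)
40..56  b  (16B, 8-aligned)
56..57  d  (1B, 1-aligned)
57..64  -- padding (7B)
64..104  f  (40B, 8-aligned)
sizeof = 104, alignof = 8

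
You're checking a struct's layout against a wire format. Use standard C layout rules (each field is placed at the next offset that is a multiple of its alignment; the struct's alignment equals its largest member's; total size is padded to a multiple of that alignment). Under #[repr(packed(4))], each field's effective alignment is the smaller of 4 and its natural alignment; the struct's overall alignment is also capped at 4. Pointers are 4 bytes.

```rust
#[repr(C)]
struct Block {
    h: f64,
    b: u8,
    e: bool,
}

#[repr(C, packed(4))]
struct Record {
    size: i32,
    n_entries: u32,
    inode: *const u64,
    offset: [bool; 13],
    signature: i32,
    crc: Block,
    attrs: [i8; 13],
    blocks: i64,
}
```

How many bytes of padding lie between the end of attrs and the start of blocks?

Block: h at 0 (size 8, align 8) → ends 8; b at 8 (size 1, align 1) → ends 9; e at 9 (size 1, align 1) → ends 10; tail pad 6 to reach multiple of 8; total 16 bytes, alignment 8
size at 0 (size 4, align 4) → ends 4
n_entries at 4 (size 4, align 4) → ends 8
inode at 8 (size 4, align 4) → ends 12
offset at 12 (size 13, align 1) → ends 25
pad 3 to align 4 for signature
signature at 28 (size 4, align 4) → ends 32
crc at 32 (size 16, align 4) → ends 48
attrs at 48 (size 13, align 1) → ends 61
pad 3 to align 4 for blocks
blocks at 64 (size 8, align 4) → ends 72

3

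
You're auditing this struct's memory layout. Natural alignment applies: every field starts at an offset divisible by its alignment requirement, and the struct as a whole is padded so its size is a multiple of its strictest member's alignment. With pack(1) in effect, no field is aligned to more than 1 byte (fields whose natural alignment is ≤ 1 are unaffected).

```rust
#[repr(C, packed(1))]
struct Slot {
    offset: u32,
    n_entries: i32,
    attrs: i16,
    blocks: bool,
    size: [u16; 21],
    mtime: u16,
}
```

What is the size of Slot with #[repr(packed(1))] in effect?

55

0..4  offset  (4B, 1-aligned)
4..8  n_entries  (4B, 1-aligned)
8..10  attrs  (2B, 1-aligned)
10..11  blocks  (1B, 1-aligned)
11..53  size  (42B, 1-aligned)
53..55  mtime  (2B, 1-aligned)
sizeof = 55, alignof = 1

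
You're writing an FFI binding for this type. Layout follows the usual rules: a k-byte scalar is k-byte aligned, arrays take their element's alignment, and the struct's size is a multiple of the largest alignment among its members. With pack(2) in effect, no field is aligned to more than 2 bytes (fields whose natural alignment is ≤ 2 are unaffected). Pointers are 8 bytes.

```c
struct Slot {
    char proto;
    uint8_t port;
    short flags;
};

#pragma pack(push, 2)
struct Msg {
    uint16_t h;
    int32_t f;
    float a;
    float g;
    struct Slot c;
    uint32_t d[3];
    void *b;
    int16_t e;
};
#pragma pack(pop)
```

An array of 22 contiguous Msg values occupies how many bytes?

880

Slot: 0..1  proto  (1B, 1-aligned); 1..2  port  (1B, 1-aligned); 2..4  flags  (2B, 2-aligned); sizeof = 4, alignof = 2
0..2  h  (2B, 2-aligned)
2..6  f  (4B, 2-aligned)
6..10  a  (4B, 2-aligned)
10..14  g  (4B, 2-aligned)
14..18  c  (4B, 2-aligned)
18..30  d  (12B, 2-aligned)
30..38  b  (8B, 2-aligned)
38..40  e  (2B, 2-aligned)
sizeof = 40, alignof = 2
array of 22: 22 × 40 = 880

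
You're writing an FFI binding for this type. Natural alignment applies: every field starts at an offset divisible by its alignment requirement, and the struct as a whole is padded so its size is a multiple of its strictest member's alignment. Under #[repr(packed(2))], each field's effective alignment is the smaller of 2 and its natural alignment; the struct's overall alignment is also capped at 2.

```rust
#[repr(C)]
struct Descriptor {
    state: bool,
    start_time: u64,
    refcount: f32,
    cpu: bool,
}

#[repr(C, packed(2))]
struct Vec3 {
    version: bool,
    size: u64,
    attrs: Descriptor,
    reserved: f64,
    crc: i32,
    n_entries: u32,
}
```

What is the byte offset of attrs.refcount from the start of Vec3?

26

Descriptor: @0: state [1B, align 1] → 1; +7 pad (align 8); @8: start_time [8B, align 8] → 16; @16: refcount [4B, align 4] → 20; @20: cpu [1B, align 1] → 21; +3 tail pad (align 8); size 24, align 8
@0: version [1B, align 1] → 1
+1 pad (align 2)
@2: size [8B, align 2] → 10
@10: attrs [24B, align 2] → 34
within Descriptor: refcount at 16
10 + 16 = 26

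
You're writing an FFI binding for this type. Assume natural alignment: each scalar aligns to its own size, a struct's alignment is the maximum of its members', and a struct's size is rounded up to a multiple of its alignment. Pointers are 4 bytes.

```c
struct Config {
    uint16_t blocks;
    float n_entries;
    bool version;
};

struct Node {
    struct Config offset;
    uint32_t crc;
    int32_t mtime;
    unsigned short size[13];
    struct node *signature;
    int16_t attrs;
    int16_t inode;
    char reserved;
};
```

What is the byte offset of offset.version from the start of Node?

Config: 0..2  blocks  (2B, 2-aligned); 2..4  -- padding (2B); 4..8  n_entries  (4B, 4-aligned); 8..9  version  (1B, 1-aligned); 9..12  -- tail padding (3B); sizeof = 12, alignof = 4
0..12  offset  (12B, 4-aligned)
within Config: version at 8
0 + 8 = 8

8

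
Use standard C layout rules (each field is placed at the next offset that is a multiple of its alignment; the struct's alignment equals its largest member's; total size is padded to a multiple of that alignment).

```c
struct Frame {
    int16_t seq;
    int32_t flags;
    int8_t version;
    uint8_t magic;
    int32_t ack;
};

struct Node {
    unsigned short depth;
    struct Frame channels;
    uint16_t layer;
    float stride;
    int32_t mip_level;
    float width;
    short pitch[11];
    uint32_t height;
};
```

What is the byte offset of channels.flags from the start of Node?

8

Frame: @0: seq [2B, align 2] → 2; +2 pad (align 4); @4: flags [4B, align 4] → 8; @8: version [1B, align 1] → 9; @9: magic [1B, align 1] → 10; +2 pad (align 4); @12: ack [4B, align 4] → 16; size 16, align 4
@0: depth [2B, align 2] → 2
+2 pad (align 4)
@4: channels [16B, align 4] → 20
within Frame: flags at 4
4 + 4 = 8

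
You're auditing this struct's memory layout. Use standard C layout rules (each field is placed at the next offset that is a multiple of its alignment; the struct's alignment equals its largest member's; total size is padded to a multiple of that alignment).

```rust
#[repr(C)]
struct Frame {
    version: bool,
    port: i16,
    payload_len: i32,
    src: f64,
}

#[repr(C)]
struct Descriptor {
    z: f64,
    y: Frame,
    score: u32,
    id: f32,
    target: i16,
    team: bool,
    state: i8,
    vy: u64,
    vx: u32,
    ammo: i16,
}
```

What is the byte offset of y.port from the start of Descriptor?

10

Frame: @0: version [1B, align 1] → 1; +1 pad (align 2); @2: port [2B, align 2] → 4; @4: payload_len [4B, align 4] → 8; @8: src [8B, align 8] → 16; size 16, align 8
@0: z [8B, align 8] → 8
@8: y [16B, align 8] → 24
within Frame: port at 2
8 + 2 = 10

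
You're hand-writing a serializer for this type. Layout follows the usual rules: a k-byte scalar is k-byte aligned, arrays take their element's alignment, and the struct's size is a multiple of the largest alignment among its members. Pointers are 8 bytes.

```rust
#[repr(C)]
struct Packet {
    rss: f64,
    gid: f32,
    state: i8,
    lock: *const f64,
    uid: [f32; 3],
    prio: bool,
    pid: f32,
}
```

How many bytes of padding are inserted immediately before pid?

3

rss at 0 (size 8, align 8) → ends 8
gid at 8 (size 4, align 4) → ends 12
state at 12 (size 1, align 1) → ends 13
pad 3 to align 8 for lock
lock at 16 (size 8, align 8) → ends 24
uid at 24 (size 12, align 4) → ends 36
prio at 36 (size 1, align 1) → ends 37
pad 3 to align 4 for pid
pid at 40 (size 4, align 4) → ends 44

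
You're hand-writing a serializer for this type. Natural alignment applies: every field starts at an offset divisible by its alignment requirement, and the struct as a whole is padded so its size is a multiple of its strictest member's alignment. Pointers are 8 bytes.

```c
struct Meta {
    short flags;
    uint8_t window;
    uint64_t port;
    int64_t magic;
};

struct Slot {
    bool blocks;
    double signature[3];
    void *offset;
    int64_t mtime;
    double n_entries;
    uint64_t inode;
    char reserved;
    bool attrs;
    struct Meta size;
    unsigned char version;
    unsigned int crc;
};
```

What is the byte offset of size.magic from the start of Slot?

Meta: flags at 0 (size 2, align 2) → ends 2; window at 2 (size 1, align 1) → ends 3; pad 5 to align 8 for port; port at 8 (size 8, align 8) → ends 16; magic at 16 (size 8, align 8) → ends 24; total 24 bytes, alignment 8
blocks at 0 (size 1, align 1) → ends 1
pad 7 to align 8 for signature
signature at 8 (size 24, align 8) → ends 32
offset at 32 (size 8, align 8) → ends 40
mtime at 40 (size 8, align 8) → ends 48
n_entries at 48 (size 8, align 8) → ends 56
inode at 56 (size 8, align 8) → ends 64
reserved at 64 (size 1, align 1) → ends 65
attrs at 65 (size 1, align 1) → ends 66
pad 6 to align 8 for size
size at 72 (size 24, align 8) → ends 96
within Meta: magic at 16
72 + 16 = 88

88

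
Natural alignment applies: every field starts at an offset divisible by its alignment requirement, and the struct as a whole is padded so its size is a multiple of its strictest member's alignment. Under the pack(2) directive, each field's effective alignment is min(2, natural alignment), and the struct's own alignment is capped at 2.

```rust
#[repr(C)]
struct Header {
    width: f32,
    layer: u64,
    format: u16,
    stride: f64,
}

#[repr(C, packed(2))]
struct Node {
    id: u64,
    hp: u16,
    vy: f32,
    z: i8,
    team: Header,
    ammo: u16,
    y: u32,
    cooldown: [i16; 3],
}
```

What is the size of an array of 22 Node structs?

1320

Header: @0: width [4B, align 4] → 4; +4 pad (align 8); @8: layer [8B, align 8] → 16; @16: format [2B, align 2] → 18; +6 pad (align 8); @24: stride [8B, align 8] → 32; size 32, align 8
@0: id [8B, align 2] → 8
@8: hp [2B, align 2] → 10
@10: vy [4B, align 2] → 14
@14: z [1B, align 1] → 15
+1 pad (align 2)
@16: team [32B, align 2] → 48
@48: ammo [2B, align 2] → 50
@50: y [4B, align 2] → 54
@54: cooldown [6B, align 2] → 60
size 60, align 2
array of 22: 22 × 60 = 1320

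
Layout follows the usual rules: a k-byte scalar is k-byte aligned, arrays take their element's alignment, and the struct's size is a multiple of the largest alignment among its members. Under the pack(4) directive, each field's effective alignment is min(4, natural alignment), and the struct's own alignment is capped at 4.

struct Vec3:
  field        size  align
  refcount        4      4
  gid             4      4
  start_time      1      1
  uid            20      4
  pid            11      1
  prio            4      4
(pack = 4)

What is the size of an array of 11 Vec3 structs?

0..4  refcount  (4B, 4-aligned)
4..8  gid  (4B, 4-aligned)
8..9  start_time  (1B, 1-aligned)
9..12  -- padding (3B)
12..32  uid  (20B, 4-aligned)
32..43  pid  (11B, 1-aligned)
43..44  -- padding (1B)
44..48  prio  (4B, 4-aligned)
sizeof = 48, alignof = 4
array of 11: 11 × 48 = 528

528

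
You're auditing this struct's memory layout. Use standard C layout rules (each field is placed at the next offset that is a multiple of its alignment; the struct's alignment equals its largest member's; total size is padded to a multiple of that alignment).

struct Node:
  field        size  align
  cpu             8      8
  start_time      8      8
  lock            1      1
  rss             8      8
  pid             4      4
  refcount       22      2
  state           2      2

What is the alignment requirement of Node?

member alignments: cpu=8, start_time=8, lock=1, rss=8, pid=4, refcount=2, state=2
max = 8

8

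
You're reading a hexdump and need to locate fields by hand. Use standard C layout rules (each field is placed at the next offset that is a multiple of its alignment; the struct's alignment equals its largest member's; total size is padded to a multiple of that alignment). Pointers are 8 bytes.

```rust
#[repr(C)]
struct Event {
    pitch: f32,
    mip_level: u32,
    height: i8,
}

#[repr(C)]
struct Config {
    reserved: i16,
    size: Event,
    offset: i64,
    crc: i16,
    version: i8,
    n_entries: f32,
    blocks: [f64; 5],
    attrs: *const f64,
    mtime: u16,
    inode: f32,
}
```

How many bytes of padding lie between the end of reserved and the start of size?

Event: pitch at 0 (size 4, align 4) → ends 4; mip_level at 4 (size 4, align 4) → ends 8; height at 8 (size 1, align 1) → ends 9; tail pad 3 to reach multiple of 4; total 12 bytes, alignment 4
reserved at 0 (size 2, align 2) → ends 2
pad 2 to align 4 for size
size at 4 (size 12, align 4) → ends 16

2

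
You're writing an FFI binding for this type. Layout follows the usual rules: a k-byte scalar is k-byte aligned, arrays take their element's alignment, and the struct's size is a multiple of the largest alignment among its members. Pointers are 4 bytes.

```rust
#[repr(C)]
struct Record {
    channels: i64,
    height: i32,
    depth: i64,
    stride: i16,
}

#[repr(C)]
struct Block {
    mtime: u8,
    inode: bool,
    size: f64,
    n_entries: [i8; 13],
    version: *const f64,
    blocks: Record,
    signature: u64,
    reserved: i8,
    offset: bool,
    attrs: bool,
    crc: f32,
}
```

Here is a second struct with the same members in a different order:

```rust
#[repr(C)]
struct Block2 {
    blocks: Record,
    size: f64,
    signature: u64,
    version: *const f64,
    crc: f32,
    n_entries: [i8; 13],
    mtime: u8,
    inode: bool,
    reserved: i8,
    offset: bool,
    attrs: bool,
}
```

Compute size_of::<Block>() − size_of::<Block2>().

8

Record: @0: channels [8B, align 8] → 8; @8: height [4B, align 4] → 12; +4 pad (align 8); @16: depth [8B, align 8] → 24; @24: stride [2B, align 2] → 26; +6 tail pad (align 8); size 32, align 8
@0: mtime [1B, align 1] → 1
@1: inode [1B, align 1] → 2
+6 pad (align 8)
@8: size [8B, align 8] → 16
@16: n_entries [13B, align 1] → 29
+3 pad (align 4)
@32: version [4B, align 4] → 36
+4 pad (align 8)
@40: blocks [32B, align 8] → 72
@72: signature [8B, align 8] → 80
@80: reserved [1B, align 1] → 81
@81: offset [1B, align 1] → 82
@82: attrs [1B, align 1] → 83
+1 pad (align 4)
@84: crc [4B, align 4] → 88
size 88, align 8
— Block2 —
@0: blocks [32B, align 8] → 32
@32: size [8B, align 8] → 40
@40: signature [8B, align 8] → 48
@48: version [4B, align 4] → 52
@52: crc [4B, align 4] → 56
@56: n_entries [13B, align 1] → 69
@69: mtime [1B, align 1] → 70
@70: inode [1B, align 1] → 71
@71: reserved [1B, align 1] → 72
@72: offset [1B, align 1] → 73
@73: attrs [1B, align 1] → 74
+6 tail pad (align 8)
size 80, align 8
88 − 80 = 8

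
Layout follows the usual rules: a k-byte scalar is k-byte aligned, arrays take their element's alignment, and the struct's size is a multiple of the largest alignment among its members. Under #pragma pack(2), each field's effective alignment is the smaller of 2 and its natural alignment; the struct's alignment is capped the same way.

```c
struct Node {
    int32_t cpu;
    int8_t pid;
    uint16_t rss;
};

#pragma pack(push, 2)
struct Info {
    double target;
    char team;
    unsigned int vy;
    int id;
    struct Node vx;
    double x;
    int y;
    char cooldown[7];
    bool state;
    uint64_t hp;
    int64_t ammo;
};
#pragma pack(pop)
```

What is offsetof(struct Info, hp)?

Node: @0: cpu [4B, align 4] → 4; @4: pid [1B, align 1] → 5; +1 pad (align 2); @6: rss [2B, align 2] → 8; size 8, align 4
@0: target [8B, align 2] → 8
@8: team [1B, align 1] → 9
+1 pad (align 2)
@10: vy [4B, align 2] → 14
@14: id [4B, align 2] → 18
@18: vx [8B, align 2] → 26
@26: x [8B, align 2] → 34
@34: y [4B, align 2] → 38
@38: cooldown [7B, align 1] → 45
@45: state [1B, align 1] → 46
@46: hp [8B, align 2] → 54

46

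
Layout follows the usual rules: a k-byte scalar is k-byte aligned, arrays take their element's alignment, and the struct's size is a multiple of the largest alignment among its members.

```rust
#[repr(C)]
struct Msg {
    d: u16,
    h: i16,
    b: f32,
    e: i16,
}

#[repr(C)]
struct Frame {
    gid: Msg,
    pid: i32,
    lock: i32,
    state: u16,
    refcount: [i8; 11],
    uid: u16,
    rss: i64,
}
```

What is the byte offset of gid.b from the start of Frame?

Msg: @0: d [2B, align 2] → 2; @2: h [2B, align 2] → 4; @4: b [4B, align 4] → 8; @8: e [2B, align 2] → 10; +2 tail pad (align 4); size 12, align 4
@0: gid [12B, align 4] → 12
within Msg: b at 4
0 + 4 = 4

4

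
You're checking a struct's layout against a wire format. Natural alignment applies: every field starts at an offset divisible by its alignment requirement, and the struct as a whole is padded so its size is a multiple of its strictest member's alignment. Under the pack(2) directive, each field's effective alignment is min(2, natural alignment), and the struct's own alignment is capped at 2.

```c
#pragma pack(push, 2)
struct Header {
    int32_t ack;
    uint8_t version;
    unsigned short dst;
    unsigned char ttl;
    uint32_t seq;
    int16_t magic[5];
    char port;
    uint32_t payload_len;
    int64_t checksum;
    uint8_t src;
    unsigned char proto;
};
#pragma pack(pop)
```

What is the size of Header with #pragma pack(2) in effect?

0..4  ack  (4B, 2-aligned)
4..5  version  (1B, 1-aligned)
5..6  -- padding (1B)
6..8  dst  (2B, 2-aligned)
8..9  ttl  (1B, 1-aligned)
9..10  -- padding (1B)
10..14  seq  (4B, 2-aligned)
14..24  magic  (10B, 2-aligned)
24..25  port  (1B, 1-aligned)
25..26  -- padding (1B)
26..30  payload_len  (4B, 2-aligned)
30..38  checksum  (8B, 2-aligned)
38..39  src  (1B, 1-aligned)
39..40  proto  (1B, 1-aligned)
sizeof = 40, alignof = 2

40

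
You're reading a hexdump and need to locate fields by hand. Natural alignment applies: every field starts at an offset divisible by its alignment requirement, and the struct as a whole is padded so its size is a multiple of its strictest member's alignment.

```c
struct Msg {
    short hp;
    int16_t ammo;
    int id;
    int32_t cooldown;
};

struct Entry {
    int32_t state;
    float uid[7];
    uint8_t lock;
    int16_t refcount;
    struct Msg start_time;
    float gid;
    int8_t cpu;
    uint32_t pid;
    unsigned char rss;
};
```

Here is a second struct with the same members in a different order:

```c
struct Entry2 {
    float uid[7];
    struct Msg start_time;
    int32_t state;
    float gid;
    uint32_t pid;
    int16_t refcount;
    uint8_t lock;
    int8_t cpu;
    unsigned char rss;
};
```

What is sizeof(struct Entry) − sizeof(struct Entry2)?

Msg: hp at 0 (size 2, align 2) → ends 2; ammo at 2 (size 2, align 2) → ends 4; id at 4 (size 4, align 4) → ends 8; cooldown at 8 (size 4, align 4) → ends 12; total 12 bytes, alignment 4
state at 0 (size 4, align 4) → ends 4
uid at 4 (size 28, align 4) → ends 32
lock at 32 (size 1, align 1) → ends 33
pad 1 to align 2 for refcount
refcount at 34 (size 2, align 2) → ends 36
start_time at 36 (size 12, align 4) → ends 48
gid at 48 (size 4, align 4) → ends 52
cpu at 52 (size 1, align 1) → ends 53
pad 3 to align 4 for pid
pid at 56 (size 4, align 4) → ends 60
rss at 60 (size 1, align 1) → ends 61
tail pad 3 to reach multiple of 4
total 64 bytes, alignment 4
— Entry2 —
uid at 0 (size 28, align 4) → ends 28
start_time at 28 (size 12, align 4) → ends 40
state at 40 (size 4, align 4) → ends 44
gid at 44 (size 4, align 4) → ends 48
pid at 48 (size 4, align 4) → ends 52
refcount at 52 (size 2, align 2) → ends 54
lock at 54 (size 1, align 1) → ends 55
cpu at 55 (size 1, align 1) → ends 56
rss at 56 (size 1, align 1) → ends 57
tail pad 3 to reach multiple of 4
total 60 bytes, alignment 4
64 − 60 = 4

4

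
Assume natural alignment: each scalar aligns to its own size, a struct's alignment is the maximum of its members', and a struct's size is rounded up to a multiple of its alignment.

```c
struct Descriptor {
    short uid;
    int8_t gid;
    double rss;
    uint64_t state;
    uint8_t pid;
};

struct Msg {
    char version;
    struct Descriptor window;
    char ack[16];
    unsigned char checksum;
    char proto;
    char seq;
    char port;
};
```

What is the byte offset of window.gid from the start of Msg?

Descriptor: @0: uid [2B, align 2] → 2; @2: gid [1B, align 1] → 3; +5 pad (align 8); @8: rss [8B, align 8] → 16; @16: state [8B, align 8] → 24; @24: pid [1B, align 1] → 25; +7 tail pad (align 8); size 32, align 8
@0: version [1B, align 1] → 1
+7 pad (align 8)
@8: window [32B, align 8] → 40
within Descriptor: gid at 2
8 + 2 = 10

10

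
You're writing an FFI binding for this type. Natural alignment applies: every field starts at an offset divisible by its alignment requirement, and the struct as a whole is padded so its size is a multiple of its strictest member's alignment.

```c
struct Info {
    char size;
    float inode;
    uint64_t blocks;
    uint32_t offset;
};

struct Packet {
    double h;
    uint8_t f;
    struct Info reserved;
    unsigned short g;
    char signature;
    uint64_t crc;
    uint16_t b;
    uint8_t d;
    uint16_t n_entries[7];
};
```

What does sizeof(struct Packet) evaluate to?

Info: @0: size [1B, align 1] → 1; +3 pad (align 4); @4: inode [4B, align 4] → 8; @8: blocks [8B, align 8] → 16; @16: offset [4B, align 4] → 20; +4 tail pad (align 8); size 24, align 8
@0: h [8B, align 8] → 8
@8: f [1B, align 1] → 9
+7 pad (align 8)
@16: reserved [24B, align 8] → 40
@40: g [2B, align 2] → 42
@42: signature [1B, align 1] → 43
+5 pad (align 8)
@48: crc [8B, align 8] → 56
@56: b [2B, align 2] → 58
@58: d [1B, align 1] → 59
+1 pad (align 2)
@60: n_entries [14B, align 2] → 74
+6 tail pad (align 8)
size 80, align 8

80 bytes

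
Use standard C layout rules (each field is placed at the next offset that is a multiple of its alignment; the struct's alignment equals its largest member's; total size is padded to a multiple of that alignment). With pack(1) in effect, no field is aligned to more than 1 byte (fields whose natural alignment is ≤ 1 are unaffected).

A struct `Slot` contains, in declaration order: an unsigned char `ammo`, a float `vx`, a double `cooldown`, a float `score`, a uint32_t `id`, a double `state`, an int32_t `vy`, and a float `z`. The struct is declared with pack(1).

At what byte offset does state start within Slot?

0..1  ammo  (1B, 1-aligned)
1..5  vx  (4B, 1-aligned)
5..13  cooldown  (8B, 1-aligned)
13..17  score  (4B, 1-aligned)
17..21  id  (4B, 1-aligned)
21..29  state  (8B, 1-aligned)

21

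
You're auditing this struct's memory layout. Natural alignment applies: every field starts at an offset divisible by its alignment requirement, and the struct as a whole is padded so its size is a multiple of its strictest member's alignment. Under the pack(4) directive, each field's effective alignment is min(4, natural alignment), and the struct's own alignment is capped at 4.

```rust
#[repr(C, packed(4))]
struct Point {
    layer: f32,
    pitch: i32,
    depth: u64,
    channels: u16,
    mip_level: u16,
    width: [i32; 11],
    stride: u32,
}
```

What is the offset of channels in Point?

16

0..4  layer  (4B, 4-aligned)
4..8  pitch  (4B, 4-aligned)
8..16  depth  (8B, 4-aligned)
16..18  channels  (2B, 2-aligned)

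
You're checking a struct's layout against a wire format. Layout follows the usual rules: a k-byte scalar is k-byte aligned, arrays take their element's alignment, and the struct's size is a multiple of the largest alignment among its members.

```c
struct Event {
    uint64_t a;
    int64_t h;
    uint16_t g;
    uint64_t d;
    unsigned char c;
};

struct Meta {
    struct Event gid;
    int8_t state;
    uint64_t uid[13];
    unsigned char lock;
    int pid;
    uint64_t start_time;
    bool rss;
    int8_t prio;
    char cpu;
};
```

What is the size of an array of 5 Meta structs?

Event: a at 0 (size 8, align 8) → ends 8; h at 8 (size 8, align 8) → ends 16; g at 16 (size 2, align 2) → ends 18; pad 6 to align 8 for d; d at 24 (size 8, align 8) → ends 32; c at 32 (size 1, align 1) → ends 33; tail pad 7 to reach multiple of 8; total 40 bytes, alignment 8
gid at 0 (size 40, align 8) → ends 40
state at 40 (size 1, align 1) → ends 41
pad 7 to align 8 for uid
uid at 48 (size 104, align 8) → ends 152
lock at 152 (size 1, align 1) → ends 153
pad 3 to align 4 for pid
pid at 156 (size 4, align 4) → ends 160
start_time at 160 (size 8, align 8) → ends 168
rss at 168 (size 1, align 1) → ends 169
prio at 169 (size 1, align 1) → ends 170
cpu at 170 (size 1, align 1) → ends 171
tail pad 5 to reach multiple of 8
total 176 bytes, alignment 8
array of 5: 5 × 176 = 880

880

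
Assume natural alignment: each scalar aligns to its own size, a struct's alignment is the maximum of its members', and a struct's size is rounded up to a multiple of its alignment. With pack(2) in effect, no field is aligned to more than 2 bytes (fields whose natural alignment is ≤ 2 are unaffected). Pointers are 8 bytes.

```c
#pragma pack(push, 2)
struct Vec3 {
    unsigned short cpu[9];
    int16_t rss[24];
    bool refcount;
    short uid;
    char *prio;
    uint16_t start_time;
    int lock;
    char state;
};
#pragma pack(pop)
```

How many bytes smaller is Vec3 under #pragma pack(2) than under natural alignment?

10

natural layout:
  @0: cpu [18B, align 2] → 18
  @18: rss [48B, align 2] → 66
  @66: refcount [1B, align 1] → 67
  +1 pad (align 2)
  @68: uid [2B, align 2] → 70
  +2 pad (align 8)
  @72: prio [8B, align 8] → 80
  @80: start_time [2B, align 2] → 82
  +2 pad (align 4)
  @84: lock [4B, align 4] → 88
  @88: state [1B, align 1] → 89
  +7 tail pad (align 8)
  size 96, align 8
packed(2) layout:
  @0: cpu [18B, align 2] → 18
  @18: rss [48B, align 2] → 66
  @66: refcount [1B, align 1] → 67
  +1 pad (align 2)
  @68: uid [2B, align 2] → 70
  @70: prio [8B, align 2] → 78
  @78: start_time [2B, align 2] → 80
  @80: lock [4B, align 2] → 84
  @84: state [1B, align 1] → 85
  +1 tail pad (align 2)
  size 86, align 2
96 − 86 = 10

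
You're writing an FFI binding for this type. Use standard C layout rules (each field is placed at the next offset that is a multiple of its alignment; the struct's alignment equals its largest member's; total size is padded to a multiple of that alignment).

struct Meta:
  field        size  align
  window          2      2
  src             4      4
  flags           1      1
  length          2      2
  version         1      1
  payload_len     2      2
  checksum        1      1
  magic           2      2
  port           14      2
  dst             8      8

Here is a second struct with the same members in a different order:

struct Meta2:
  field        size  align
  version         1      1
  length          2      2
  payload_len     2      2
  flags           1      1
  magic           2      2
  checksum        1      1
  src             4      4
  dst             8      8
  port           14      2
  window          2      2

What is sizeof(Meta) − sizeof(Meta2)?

0..2  window  (2B, 2-aligned)
2..4  -- padding (2B)
4..8  src  (4B, 4-aligned)
8..9  flags  (1B, 1-aligned)
9..10  -- padding (1B)
10..12  length  (2B, 2-aligned)
12..13  version  (1B, 1-aligned)
13..14  -- padding (1B)
14..16  payload_len  (2B, 2-aligned)
16..17  checksum  (1B, 1-aligned)
17..18  -- padding (1B)
18..20  magic  (2B, 2-aligned)
20..34  port  (14B, 2-aligned)
34..40  -- padding (6B)
40..48  dst  (8B, 8-aligned)
sizeof = 48, alignof = 8
— Meta2 —
0..1  version  (1B, 1-aligned)
1..2  -- padding (1B)
2..4  length  (2B, 2-aligned)
4..6  payload_len  (2B, 2-aligned)
6..7  flags  (1B, 1-aligned)
7..8  -- padding (1B)
8..10  magic  (2B, 2-aligned)
10..11  checksum  (1B, 1-aligned)
11..12  -- padding (1B)
12..16  src  (4B, 4-aligned)
16..24  dst  (8B, 8-aligned)
24..38  port  (14B, 2-aligned)
38..40  window  (2B, 2-aligned)
sizeof = 40, alignof = 8
48 − 40 = 8

8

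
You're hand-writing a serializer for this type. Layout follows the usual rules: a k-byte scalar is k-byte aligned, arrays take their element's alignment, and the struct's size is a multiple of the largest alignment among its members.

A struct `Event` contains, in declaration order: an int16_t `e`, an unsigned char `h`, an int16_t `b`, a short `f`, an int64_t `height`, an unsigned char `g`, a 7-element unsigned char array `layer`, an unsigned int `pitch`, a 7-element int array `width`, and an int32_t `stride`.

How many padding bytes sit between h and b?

1

0..2  e  (2B, 2-aligned)
2..3  h  (1B, 1-aligned)
3..4  -- padding (1B)
4..6  b  (2B, 2-aligned)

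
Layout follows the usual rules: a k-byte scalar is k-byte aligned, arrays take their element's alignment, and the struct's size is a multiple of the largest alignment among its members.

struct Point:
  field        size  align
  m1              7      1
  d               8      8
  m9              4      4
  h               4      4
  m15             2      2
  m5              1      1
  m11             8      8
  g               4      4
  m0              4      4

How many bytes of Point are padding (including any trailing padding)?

6

@0: m1 [7B, align 1] → 7
+1 pad (align 8)
@8: d [8B, align 8] → 16
@16: m9 [4B, align 4] → 20
@20: h [4B, align 4] → 24
@24: m15 [2B, align 2] → 26
@26: m5 [1B, align 1] → 27
+5 pad (align 8)
@32: m11 [8B, align 8] → 40
@40: g [4B, align 4] → 44
@44: m0 [4B, align 4] → 48
size 48, align 8
data bytes 42, size 48 → padding 6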